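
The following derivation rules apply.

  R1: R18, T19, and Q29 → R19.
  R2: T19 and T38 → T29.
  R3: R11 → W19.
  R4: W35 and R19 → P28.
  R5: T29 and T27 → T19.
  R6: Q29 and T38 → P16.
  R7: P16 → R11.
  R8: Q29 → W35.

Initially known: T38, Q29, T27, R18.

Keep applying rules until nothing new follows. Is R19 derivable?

No

R19 would need R18, T19, and Q29 (R1), but T19 is never established.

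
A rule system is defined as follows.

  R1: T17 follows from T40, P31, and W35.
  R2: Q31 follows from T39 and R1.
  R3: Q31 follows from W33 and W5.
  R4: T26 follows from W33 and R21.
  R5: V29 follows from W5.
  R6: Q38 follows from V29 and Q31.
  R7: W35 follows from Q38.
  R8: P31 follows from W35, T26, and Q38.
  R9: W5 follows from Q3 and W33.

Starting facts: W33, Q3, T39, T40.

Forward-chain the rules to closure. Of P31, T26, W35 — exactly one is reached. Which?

W35

From Q3 and W33, R9 gives W5.
From W33 and W5, R3 gives Q31.
W5 holds, so V29 follows (R5).
From V29 and Q31, R6 gives Q38.
From Q38, R7 gives W35.
P31 would need W35, T26, and Q38 (R8), but T26 is never established. T26 would need W33 and R21 (R4), but R21 is never established.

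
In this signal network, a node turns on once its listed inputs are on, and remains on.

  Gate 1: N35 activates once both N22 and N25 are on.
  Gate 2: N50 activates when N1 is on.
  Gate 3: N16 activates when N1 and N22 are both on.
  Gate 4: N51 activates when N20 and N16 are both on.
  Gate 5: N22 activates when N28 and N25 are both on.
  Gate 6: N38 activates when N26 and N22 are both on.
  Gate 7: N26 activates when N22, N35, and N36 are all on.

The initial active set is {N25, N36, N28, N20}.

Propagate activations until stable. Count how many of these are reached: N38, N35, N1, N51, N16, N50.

N28 and N25 are on, so N22 activates (Gate 5).
N22 and N25 are on, so N35 activates (Gate 1).
Gate 7: N22, N35, and N36 on → N26 on.
N26 and N22 are on, so N38 activates (Gate 6).
N38: reached.
N35: reached.
No rule produces N1, and it is not given.
N51 would need N20 and N16 (Gate 4), but N16 never turns on.
N16 would need N1 and N22 (Gate 3), but N1 never turns on.
N50 would need N1 (Gate 2), but N1 never turns on.
Reached: N38 and N35 — 2 of the 6.

2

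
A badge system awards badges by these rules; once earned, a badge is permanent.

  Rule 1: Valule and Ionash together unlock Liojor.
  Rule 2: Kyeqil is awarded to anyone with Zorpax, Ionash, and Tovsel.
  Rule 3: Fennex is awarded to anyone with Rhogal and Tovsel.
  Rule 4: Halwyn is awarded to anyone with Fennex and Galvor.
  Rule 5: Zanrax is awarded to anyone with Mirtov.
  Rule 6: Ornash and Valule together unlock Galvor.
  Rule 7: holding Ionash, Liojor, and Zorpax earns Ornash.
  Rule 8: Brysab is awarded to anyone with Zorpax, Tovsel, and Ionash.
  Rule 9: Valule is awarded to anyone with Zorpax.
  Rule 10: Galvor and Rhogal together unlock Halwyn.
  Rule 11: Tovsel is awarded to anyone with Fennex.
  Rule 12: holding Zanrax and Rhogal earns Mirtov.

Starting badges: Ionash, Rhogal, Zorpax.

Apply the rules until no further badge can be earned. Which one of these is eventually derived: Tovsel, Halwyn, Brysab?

Halwyn

With Zorpax, Valule is earned (Rule 9).
With Valule and Ionash, Liojor is earned (Rule 1).
With Ionash, Liojor, and Zorpax, Ornash is earned (Rule 7).
With Ornash and Valule, Galvor is earned (Rule 6).
With Galvor and Rhogal, Halwyn is earned (Rule 10).
Brysab would need Zorpax, Tovsel, and Ionash (Rule 8), but Tovsel is never earned. Tovsel would need Fennex (Rule 11), but Fennex is never earned.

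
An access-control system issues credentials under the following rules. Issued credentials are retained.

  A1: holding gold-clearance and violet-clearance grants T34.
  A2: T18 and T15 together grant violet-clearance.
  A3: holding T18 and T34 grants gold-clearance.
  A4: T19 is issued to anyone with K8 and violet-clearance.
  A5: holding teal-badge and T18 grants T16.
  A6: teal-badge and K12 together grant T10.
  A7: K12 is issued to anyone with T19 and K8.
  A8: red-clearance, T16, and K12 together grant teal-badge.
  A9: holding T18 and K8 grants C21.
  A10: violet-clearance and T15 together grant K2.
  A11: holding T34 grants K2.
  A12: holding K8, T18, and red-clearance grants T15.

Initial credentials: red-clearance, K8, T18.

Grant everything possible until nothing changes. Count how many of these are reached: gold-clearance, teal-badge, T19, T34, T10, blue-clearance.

Holding K8, T18, and red-clearance grants T15 (A12).
Holding T18 and T15 grants violet-clearance (A2).
Holding K8 and violet-clearance grants T19 (A4).
gold-clearance would need T18 and T34 (A3), but T34 is never granted.
teal-badge would need red-clearance, T16, and K12 (A8), but T16 is never granted.
T19: reached.
T34 would need gold-clearance and violet-clearance (A1), but gold-clearance is never granted.
T10 would need teal-badge and K12 (A6), but teal-badge is never granted.
No rule produces blue-clearance, and it is not given.
Reached: T19 — 1 of the 6.

1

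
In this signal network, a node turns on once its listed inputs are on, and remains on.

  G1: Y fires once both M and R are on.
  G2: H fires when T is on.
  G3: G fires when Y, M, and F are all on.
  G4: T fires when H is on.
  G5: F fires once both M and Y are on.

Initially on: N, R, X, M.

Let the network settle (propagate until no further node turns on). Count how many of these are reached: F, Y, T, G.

3

G1: M and R on → Y on.
G5: M and Y on → F on.
Y, M, and F are on, so G fires (G3).
F: reached.
Y: reached.
T would need H (G4), but H never turns on.
G: reached.
Reached: F, Y, and G — 3 of the 4.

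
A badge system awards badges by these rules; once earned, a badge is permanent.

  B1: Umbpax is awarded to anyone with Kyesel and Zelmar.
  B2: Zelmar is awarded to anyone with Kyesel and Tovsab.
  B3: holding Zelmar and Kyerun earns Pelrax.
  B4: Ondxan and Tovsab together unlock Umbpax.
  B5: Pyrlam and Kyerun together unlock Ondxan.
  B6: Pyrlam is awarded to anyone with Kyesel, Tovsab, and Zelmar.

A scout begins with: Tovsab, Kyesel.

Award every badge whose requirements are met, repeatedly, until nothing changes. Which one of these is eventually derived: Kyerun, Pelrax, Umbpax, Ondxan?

With Kyesel and Tovsab, Zelmar is earned (B2).
With Kyesel and Zelmar, Umbpax is earned (B1).
Pelrax would need Zelmar and Kyerun (B3), but Kyerun is never earned. Ondxan would need Pyrlam and Kyerun (B5), but Kyerun is never earned. No rule produces Kyerun, and it is not given.

Umbpax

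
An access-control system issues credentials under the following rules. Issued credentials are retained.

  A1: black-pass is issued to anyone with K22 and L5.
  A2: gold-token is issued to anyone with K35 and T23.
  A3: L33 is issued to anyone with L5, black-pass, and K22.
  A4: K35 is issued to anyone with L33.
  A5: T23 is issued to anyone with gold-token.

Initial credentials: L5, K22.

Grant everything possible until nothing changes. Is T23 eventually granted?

No

T23 would need gold-token (A5), but gold-token is never granted.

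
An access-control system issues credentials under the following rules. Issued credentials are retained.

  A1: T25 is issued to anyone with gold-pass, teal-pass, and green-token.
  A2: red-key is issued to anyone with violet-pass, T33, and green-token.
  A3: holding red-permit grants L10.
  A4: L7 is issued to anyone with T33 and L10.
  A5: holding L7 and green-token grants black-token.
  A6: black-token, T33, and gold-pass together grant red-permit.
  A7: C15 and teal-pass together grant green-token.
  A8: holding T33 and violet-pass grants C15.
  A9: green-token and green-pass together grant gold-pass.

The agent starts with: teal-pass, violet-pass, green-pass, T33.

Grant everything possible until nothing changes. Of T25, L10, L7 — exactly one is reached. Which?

Holding T33 and violet-pass grants C15 (A8).
Holding C15 and teal-pass grants green-token (A7).
Holding green-token and green-pass grants gold-pass (A9).
Holding gold-pass, teal-pass, and green-token grants T25 (A1).
L7 would need T33 and L10 (A4), but L10 is never granted. L10 would need red-permit (A3), but red-permit is never granted.

T25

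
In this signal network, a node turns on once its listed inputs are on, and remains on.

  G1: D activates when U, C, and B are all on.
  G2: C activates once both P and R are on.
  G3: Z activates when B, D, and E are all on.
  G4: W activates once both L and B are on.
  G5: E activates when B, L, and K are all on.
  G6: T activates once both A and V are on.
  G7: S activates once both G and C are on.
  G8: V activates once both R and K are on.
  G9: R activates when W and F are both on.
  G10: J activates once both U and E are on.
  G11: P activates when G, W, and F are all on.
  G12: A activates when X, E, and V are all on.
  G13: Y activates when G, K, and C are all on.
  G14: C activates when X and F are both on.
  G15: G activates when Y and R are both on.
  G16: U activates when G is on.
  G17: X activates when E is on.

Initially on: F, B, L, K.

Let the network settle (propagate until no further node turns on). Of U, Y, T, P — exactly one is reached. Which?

L and B are on, so W activates (G4).
B, L, and K are on, so E activates (G5).
E is on, so X activates (G17).
G9: W and F on → R on.
G8: R and K on → V on.
G12: X, E, and V on → A on.
G6: A and V on → T on.
U would need G (G16), but G never turns on. Y would need G, K, and C (G13), but G never turns on. P would need G, W, and F (G11), but G never turns on.

T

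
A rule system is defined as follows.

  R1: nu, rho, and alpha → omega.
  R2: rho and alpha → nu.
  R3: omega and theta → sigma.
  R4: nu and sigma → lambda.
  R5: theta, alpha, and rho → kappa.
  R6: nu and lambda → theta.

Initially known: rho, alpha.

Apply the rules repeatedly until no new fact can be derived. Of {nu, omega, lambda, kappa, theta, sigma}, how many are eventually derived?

From rho and alpha, R2 gives nu.
From nu, rho, and alpha, R1 gives omega.
nu: reached.
omega: reached.
lambda would need nu and sigma (R4), but sigma is never established.
kappa would need theta, alpha, and rho (R5), but theta is never established.
theta would need nu and lambda (R6), but lambda is never established.
sigma would need omega and theta (R3), but theta is never established.
Reached: nu and omega — 2 of the 6.

2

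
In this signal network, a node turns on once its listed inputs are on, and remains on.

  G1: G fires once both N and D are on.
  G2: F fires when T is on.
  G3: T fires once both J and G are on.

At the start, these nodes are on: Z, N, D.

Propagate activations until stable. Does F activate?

No

F would need T (G2), but T never turns on.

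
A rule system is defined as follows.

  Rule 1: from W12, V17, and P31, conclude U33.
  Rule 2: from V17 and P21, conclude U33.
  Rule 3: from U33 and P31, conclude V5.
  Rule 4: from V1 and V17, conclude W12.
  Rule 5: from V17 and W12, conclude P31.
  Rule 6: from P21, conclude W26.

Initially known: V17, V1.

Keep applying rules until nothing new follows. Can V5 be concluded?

From V1 and V17, Rule 4 gives W12.
From V17 and W12, Rule 5 gives P31.
From W12, V17, and P31, Rule 1 gives U33.
U33 and P31 hold, so V5 follows (Rule 3).

Yes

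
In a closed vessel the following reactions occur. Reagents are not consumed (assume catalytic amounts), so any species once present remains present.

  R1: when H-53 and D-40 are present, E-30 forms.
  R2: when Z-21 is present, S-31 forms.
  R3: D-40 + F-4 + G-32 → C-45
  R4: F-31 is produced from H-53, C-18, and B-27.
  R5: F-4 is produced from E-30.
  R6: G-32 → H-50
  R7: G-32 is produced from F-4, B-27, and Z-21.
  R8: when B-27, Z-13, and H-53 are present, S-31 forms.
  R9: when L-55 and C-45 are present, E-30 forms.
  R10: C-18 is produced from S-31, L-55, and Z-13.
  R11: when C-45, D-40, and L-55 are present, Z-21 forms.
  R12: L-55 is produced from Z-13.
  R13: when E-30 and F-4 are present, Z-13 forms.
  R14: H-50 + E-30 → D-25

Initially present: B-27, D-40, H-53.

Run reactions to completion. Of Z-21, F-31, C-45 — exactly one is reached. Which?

H-53 and D-40 present → E-30 forms (R1).
E-30 present → F-4 forms (R5).
E-30 and F-4 present → Z-13 forms (R13).
B-27, Z-13, and H-53 present → S-31 forms (R8).
Z-13 present → L-55 forms (R12).
S-31, L-55, and Z-13 present → C-18 forms (R10).
H-53, C-18, and B-27 present → F-31 forms (R4).
Z-21 would need C-45, D-40, and L-55 (R11), but C-45 never forms. C-45 would need D-40, F-4, and G-32 (R3), but G-32 never forms.

F-31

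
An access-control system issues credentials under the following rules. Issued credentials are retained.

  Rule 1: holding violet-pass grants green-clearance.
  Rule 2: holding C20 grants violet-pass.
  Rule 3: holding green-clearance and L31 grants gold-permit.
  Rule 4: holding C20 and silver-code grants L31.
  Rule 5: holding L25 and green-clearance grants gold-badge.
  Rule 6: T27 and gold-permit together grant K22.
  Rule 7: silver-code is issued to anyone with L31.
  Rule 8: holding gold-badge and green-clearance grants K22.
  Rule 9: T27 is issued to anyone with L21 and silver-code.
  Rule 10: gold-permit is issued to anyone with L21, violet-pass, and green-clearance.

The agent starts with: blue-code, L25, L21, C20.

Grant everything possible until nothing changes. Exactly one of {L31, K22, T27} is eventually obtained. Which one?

Holding C20 grants violet-pass (Rule 2).
Holding violet-pass grants green-clearance (Rule 1).
Holding L25 and green-clearance grants gold-badge (Rule 5).
Holding gold-badge and green-clearance grants K22 (Rule 8).
L31 would need C20 and silver-code (Rule 4), but silver-code is never granted. T27 would need L21 and silver-code (Rule 9), but silver-code is never granted.

K22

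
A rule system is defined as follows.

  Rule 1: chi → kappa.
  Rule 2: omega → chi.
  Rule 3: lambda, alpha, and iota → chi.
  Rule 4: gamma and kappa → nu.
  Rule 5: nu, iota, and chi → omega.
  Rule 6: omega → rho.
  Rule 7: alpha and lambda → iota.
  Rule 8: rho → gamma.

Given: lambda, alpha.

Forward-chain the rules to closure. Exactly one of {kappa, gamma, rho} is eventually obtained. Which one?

From alpha and lambda, Rule 7 gives iota.
From lambda, alpha, and iota, Rule 3 gives chi.
chi holds, so kappa follows (Rule 1).
rho would need omega (Rule 6), but omega is never established. gamma would need rho (Rule 8), but rho is never established.

kappa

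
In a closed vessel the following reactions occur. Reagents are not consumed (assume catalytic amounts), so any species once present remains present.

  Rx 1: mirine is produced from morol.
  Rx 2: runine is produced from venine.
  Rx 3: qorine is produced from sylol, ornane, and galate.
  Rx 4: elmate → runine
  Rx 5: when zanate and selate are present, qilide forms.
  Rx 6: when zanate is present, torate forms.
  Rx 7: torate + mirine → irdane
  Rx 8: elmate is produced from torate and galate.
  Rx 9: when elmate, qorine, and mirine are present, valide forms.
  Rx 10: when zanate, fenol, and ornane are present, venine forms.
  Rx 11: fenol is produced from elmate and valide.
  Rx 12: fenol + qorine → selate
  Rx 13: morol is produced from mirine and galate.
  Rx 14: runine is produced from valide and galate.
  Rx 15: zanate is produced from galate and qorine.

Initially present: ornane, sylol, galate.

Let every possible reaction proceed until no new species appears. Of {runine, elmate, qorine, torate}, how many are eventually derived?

sylol, ornane, and galate present → qorine forms (Rx 3).
galate and qorine present → zanate forms (Rx 15).
zanate present → torate forms (Rx 6).
torate and galate present → elmate forms (Rx 8).
elmate present → runine forms (Rx 4).
runine: reached.
elmate: reached.
qorine: reached.
torate: reached.
All 4 are reached.

4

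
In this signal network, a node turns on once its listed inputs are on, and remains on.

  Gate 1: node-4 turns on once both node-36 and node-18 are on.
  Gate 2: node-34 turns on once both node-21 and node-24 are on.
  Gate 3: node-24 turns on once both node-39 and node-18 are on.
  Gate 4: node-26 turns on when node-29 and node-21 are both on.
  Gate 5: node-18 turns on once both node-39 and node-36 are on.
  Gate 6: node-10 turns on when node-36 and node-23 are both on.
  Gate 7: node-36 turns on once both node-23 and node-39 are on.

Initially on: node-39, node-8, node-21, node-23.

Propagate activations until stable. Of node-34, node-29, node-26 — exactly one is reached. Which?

node-23 and node-39 are on, so node-36 turns on (Gate 7).
Gate 5: node-39 and node-36 on → node-18 on.
Gate 3: node-39 and node-18 on → node-24 on.
Gate 2: node-21 and node-24 on → node-34 on.
node-26 would need node-29 and node-21 (Gate 4), but node-29 never turns on. No rule produces node-29, and it is not given.

node-34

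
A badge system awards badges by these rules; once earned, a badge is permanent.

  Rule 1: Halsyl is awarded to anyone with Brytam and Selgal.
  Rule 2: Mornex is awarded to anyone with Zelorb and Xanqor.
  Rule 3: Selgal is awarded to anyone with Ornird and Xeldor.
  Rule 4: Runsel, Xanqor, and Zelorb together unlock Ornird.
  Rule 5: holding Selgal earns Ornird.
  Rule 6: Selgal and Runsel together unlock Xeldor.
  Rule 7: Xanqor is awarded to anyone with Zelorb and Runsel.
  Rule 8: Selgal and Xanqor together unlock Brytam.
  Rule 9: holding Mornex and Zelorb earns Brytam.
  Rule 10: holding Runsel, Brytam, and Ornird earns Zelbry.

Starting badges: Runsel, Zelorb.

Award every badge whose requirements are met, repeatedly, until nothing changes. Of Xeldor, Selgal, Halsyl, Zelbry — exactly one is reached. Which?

Zelbry

With Zelorb and Runsel, Xanqor is earned (Rule 7).
With Runsel, Xanqor, and Zelorb, Ornird is earned (Rule 4).
With Zelorb and Xanqor, Mornex is earned (Rule 2).
With Mornex and Zelorb, Brytam is earned (Rule 9).
With Runsel, Brytam, and Ornird, Zelbry is earned (Rule 10).
Halsyl would need Brytam and Selgal (Rule 1), but Selgal is never earned. Xeldor would need Selgal and Runsel (Rule 6), but Selgal is never earned. Selgal would need Ornird and Xeldor (Rule 3), but Xeldor is never earned.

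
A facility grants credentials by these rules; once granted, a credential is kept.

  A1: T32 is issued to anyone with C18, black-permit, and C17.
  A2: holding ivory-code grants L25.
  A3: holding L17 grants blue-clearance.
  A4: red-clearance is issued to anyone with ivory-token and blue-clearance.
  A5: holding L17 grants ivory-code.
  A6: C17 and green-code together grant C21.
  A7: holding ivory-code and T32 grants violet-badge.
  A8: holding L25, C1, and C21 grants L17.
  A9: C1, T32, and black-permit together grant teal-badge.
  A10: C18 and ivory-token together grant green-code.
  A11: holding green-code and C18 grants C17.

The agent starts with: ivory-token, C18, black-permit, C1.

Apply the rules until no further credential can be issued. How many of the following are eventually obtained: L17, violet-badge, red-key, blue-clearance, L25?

0

L17 would need L25, C1, and C21 (A8), but L25 is never granted.
violet-badge would need ivory-code and T32 (A7), but ivory-code is never granted.
No rule produces red-key, and it is not given.
blue-clearance would need L17 (A3), but L17 is never granted.
L25 would need ivory-code (A2), but ivory-code is never granted.
None of the 5 are reached.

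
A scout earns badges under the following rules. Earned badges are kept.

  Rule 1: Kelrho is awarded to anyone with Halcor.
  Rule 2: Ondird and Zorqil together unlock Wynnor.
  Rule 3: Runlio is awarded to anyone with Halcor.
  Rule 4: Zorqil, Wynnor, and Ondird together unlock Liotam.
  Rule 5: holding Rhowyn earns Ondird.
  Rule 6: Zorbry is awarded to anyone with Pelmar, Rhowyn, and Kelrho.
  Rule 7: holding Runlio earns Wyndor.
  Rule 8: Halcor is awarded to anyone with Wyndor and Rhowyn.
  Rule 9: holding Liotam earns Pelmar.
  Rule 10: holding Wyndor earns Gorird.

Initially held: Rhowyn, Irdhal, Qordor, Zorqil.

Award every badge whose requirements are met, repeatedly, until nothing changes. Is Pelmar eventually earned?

With Rhowyn, Ondird is earned (Rule 5).
With Ondird and Zorqil, Wynnor is earned (Rule 2).
With Zorqil, Wynnor, and Ondird, Liotam is earned (Rule 4).
With Liotam, Pelmar is earned (Rule 9).

Yes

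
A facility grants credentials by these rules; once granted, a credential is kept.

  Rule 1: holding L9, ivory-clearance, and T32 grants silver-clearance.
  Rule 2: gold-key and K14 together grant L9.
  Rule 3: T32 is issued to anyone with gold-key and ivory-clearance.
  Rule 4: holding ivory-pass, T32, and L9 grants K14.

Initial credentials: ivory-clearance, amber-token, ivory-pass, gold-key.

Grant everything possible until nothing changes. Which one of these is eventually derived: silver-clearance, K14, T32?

Holding gold-key and ivory-clearance grants T32 (Rule 3).
silver-clearance would need L9, ivory-clearance, and T32 (Rule 1), but L9 is never granted. K14 would need ivory-pass, T32, and L9 (Rule 4), but L9 is never granted.

T32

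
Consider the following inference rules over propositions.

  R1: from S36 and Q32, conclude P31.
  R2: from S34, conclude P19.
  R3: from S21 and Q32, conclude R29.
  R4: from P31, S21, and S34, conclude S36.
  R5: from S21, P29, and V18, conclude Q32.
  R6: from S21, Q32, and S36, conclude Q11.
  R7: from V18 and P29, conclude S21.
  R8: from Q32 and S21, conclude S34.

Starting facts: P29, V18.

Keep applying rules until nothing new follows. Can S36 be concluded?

No

S36 would need P31, S21, and S34 (R4), but P31 is never established.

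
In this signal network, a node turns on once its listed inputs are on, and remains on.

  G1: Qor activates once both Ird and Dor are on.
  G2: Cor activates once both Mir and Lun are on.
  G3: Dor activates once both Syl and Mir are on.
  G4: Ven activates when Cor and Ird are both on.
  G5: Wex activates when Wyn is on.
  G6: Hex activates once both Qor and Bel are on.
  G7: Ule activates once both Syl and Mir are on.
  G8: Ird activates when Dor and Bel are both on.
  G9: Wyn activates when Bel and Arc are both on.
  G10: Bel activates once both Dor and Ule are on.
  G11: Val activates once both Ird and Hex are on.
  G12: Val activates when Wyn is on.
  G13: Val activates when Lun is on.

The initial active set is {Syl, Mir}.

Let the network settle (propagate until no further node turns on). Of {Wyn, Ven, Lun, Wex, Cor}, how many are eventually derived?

0

Wyn would need Bel and Arc (G9), but Arc never turns on.
Ven would need Cor and Ird (G4), but Cor never turns on.
No rule produces Lun, and it is not given.
Wex would need Wyn (G5), but Wyn never turns on.
Cor would need Mir and Lun (G2), but Lun never turns on.
None of the 5 are reached.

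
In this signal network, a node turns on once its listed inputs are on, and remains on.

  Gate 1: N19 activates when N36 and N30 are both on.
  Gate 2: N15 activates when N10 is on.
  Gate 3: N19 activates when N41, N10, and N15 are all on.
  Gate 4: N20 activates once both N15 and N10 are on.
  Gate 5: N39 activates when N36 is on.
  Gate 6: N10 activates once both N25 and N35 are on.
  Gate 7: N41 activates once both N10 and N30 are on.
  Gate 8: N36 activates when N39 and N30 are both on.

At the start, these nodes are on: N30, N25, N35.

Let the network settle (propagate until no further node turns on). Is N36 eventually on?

N36 would need N39 and N30 (Gate 8), but N39 never turns on.

No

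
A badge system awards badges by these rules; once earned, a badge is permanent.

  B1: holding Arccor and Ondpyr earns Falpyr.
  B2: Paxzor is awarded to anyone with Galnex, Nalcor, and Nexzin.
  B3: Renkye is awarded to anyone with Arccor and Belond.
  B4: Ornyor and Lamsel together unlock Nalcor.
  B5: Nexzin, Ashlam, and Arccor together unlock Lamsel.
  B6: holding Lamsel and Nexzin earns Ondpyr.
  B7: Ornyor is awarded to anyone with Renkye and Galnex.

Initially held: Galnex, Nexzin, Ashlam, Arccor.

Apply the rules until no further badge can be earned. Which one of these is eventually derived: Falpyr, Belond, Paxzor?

Falpyr

With Nexzin, Ashlam, and Arccor, Lamsel is earned (B5).
With Lamsel and Nexzin, Ondpyr is earned (B6).
With Arccor and Ondpyr, Falpyr is earned (B1).
No rule produces Belond, and it is not given. Paxzor would need Galnex, Nalcor, and Nexzin (B2), but Nalcor is never earned.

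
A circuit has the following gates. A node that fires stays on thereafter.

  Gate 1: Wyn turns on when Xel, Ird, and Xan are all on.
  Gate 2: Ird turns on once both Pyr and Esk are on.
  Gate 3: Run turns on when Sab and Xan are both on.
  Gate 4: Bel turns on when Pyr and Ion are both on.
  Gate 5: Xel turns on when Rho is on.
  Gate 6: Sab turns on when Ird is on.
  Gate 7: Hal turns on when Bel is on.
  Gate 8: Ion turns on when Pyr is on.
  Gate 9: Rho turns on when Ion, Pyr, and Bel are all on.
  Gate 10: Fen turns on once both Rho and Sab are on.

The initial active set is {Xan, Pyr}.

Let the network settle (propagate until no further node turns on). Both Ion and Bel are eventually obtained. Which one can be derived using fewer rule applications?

Ion: Gate 8: Pyr on → Ion on. [1 rule application]
Bel: Gate 8: Pyr on → Ion on. Pyr and Ion are on, so Bel turns on (Gate 4). [2 rule applications]
Ion needs fewer.

Ion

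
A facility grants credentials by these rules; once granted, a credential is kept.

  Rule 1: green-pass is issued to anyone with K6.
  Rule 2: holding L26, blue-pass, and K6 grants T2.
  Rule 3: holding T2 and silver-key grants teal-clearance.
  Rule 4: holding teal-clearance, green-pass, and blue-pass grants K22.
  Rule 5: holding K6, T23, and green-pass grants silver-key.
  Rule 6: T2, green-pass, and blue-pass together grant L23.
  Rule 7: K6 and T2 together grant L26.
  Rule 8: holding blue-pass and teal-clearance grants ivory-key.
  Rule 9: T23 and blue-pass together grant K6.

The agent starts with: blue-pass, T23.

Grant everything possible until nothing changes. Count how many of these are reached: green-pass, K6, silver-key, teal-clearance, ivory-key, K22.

3

Holding T23 and blue-pass grants K6 (Rule 9).
Holding K6 grants green-pass (Rule 1).
Holding K6, T23, and green-pass grants silver-key (Rule 5).
green-pass: reached.
K6: reached.
silver-key: reached.
teal-clearance would need T2 and silver-key (Rule 3), but T2 is never granted.
ivory-key would need blue-pass and teal-clearance (Rule 8), but teal-clearance is never granted.
K22 would need teal-clearance, green-pass, and blue-pass (Rule 4), but teal-clearance is never granted.
Reached: green-pass, K6, and silver-key — 3 of the 6.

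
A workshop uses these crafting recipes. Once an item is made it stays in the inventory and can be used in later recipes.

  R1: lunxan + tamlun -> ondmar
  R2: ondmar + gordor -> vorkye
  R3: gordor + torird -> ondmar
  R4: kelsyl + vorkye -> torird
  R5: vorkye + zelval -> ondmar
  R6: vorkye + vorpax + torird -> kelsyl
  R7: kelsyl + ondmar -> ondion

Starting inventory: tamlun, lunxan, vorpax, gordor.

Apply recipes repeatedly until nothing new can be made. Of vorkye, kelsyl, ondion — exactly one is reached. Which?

lunxan + tamlun -> ondmar (R1).
Using R2, ondmar and gordor make vorkye.
kelsyl would need vorkye, vorpax, and torird (R6), but torird is never obtained. ondion would need kelsyl and ondmar (R7), but kelsyl is never obtained.

vorkye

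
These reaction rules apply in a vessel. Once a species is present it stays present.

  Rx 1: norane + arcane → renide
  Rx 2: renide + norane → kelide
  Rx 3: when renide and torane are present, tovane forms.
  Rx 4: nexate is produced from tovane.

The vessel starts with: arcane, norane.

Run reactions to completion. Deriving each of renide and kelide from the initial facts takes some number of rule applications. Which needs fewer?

renide

renide: norane and arcane present → renide forms (Rx 1). [1 rule application]
kelide: norane and arcane present → renide forms (Rx 1). renide and norane present → kelide forms (Rx 2). [2 rule applications]
renide needs fewer.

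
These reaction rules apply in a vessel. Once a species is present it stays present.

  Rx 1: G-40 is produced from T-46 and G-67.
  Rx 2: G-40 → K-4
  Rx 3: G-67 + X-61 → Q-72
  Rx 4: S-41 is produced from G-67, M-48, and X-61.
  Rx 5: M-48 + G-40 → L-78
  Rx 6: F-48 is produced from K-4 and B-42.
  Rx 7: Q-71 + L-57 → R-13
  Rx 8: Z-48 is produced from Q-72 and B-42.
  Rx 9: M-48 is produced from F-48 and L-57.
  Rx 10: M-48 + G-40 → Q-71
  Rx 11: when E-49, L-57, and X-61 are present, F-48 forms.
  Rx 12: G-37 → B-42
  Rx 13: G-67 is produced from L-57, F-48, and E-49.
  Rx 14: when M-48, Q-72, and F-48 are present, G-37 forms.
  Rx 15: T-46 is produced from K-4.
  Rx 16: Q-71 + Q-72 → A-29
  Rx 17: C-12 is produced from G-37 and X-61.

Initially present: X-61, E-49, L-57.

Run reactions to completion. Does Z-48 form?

E-49, L-57, and X-61 present → F-48 forms (Rx 11).
L-57, F-48, and E-49 present → G-67 forms (Rx 13).
F-48 and L-57 present → M-48 forms (Rx 9).
G-67 and X-61 present → Q-72 forms (Rx 3).
M-48, Q-72, and F-48 present → G-37 forms (Rx 14).
G-37 present → B-42 forms (Rx 12).
Q-72 and B-42 present → Z-48 forms (Rx 8).

Yes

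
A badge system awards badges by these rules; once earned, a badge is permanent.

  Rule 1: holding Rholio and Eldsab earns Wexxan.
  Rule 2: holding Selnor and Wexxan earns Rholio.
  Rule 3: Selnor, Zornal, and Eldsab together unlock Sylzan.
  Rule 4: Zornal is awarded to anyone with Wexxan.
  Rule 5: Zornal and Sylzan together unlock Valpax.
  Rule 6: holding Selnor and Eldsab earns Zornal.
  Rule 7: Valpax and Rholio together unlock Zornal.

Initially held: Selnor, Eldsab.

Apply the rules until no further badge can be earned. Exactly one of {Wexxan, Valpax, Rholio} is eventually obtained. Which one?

Valpax

With Selnor and Eldsab, Zornal is earned (Rule 6).
With Selnor, Zornal, and Eldsab, Sylzan is earned (Rule 3).
With Zornal and Sylzan, Valpax is earned (Rule 5).
Wexxan would need Rholio and Eldsab (Rule 1), but Rholio is never earned. Rholio would need Selnor and Wexxan (Rule 2), but Wexxan is never earned.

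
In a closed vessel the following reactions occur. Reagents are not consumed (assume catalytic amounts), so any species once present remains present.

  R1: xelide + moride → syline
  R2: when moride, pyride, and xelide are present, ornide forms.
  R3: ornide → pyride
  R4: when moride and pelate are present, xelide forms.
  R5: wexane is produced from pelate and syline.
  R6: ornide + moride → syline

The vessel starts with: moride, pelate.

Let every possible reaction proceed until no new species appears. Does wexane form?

moride and pelate present → xelide forms (R4).
xelide and moride present → syline forms (R1).
pelate and syline present → wexane forms (R5).

Yes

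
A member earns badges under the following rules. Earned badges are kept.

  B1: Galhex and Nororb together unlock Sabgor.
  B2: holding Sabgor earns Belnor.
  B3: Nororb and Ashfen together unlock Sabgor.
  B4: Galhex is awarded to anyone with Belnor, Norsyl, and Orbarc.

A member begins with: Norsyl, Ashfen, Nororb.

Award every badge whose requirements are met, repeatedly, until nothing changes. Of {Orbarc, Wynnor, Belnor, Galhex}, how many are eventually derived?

1

With Nororb and Ashfen, Sabgor is earned (B3).
With Sabgor, Belnor is earned (B2).
No rule produces Orbarc, and it is not given.
No rule produces Wynnor, and it is not given.
Belnor: reached.
Galhex would need Belnor, Norsyl, and Orbarc (B4), but Orbarc is never earned.
Reached: Belnor — 1 of the 4.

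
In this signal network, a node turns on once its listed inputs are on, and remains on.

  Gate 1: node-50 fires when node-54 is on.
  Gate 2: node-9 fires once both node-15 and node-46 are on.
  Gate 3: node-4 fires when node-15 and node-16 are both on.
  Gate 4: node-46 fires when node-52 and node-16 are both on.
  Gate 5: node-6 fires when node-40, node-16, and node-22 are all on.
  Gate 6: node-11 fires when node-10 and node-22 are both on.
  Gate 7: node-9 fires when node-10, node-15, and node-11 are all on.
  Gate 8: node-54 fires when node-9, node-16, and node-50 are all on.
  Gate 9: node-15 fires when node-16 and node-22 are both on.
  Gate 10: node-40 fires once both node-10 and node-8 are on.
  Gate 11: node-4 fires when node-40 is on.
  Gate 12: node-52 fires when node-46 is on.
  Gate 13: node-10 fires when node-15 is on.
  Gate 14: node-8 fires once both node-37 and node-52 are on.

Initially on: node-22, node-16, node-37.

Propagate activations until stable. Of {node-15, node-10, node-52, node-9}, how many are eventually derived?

3

Gate 9: node-16 and node-22 on → node-15 on.
Gate 13: node-15 on → node-10 on.
Gate 6: node-10 and node-22 on → node-11 on.
Gate 7: node-10, node-15, and node-11 on → node-9 on.
node-15: reached.
node-10: reached.
node-52 would need node-46 (Gate 12), but node-46 never turns on.
node-9: reached.
Reached: node-15, node-10, and node-9 — 3 of the 4.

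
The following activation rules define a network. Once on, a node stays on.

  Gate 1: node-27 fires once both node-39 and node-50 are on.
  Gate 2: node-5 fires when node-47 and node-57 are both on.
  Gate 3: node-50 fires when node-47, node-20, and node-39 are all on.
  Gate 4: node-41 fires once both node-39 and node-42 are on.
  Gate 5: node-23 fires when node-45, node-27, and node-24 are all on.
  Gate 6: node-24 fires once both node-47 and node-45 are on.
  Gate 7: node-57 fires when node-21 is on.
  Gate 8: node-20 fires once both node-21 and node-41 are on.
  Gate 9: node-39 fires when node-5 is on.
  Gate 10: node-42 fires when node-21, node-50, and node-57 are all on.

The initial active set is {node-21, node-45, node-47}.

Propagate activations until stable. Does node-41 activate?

No

node-41 would need node-39 and node-42 (Gate 4), but node-42 never turns on.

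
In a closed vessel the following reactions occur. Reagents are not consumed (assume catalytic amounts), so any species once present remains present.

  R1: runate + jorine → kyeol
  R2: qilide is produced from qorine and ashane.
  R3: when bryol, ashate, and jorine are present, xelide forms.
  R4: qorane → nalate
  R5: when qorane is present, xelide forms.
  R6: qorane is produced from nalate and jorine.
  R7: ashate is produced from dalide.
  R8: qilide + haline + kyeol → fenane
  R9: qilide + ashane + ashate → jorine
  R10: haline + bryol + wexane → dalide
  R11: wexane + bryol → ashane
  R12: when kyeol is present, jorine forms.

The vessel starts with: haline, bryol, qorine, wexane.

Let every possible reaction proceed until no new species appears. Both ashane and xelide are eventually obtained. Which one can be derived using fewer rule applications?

ashane: wexane and bryol present → ashane forms (R11). [1 rule application]
xelide: wexane and bryol present → ashane forms (R11). haline, bryol, and wexane present → dalide forms (R10). qorine and ashane present → qilide forms (R2). dalide present → ashate forms (R7). qilide, ashane, and ashate present → jorine forms (R9). bryol, ashate, and jorine present → xelide forms (R3). [6 rule applications]
ashane needs fewer.

ashane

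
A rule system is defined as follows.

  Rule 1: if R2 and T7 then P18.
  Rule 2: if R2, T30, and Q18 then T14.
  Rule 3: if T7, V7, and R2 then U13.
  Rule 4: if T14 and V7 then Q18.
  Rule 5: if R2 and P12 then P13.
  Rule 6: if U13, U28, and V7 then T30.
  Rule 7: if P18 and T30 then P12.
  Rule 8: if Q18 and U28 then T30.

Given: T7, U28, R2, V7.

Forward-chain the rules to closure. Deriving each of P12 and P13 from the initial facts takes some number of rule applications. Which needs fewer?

P12

P12: R2 and T7 hold, so P18 follows (Rule 1). T7, V7, and R2 hold, so U13 follows (Rule 3). From U13, U28, and V7, Rule 6 gives T30. P18 and T30 hold, so P12 follows (Rule 7). [4 rule applications]
P13: R2 and T7 hold, so P18 follows (Rule 1). From T7, V7, and R2, Rule 3 gives U13. From U13, U28, and V7, Rule 6 gives T30. From P18 and T30, Rule 7 gives P12. From R2 and P12, Rule 5 gives P13. [5 rule applications]
P12 needs fewer.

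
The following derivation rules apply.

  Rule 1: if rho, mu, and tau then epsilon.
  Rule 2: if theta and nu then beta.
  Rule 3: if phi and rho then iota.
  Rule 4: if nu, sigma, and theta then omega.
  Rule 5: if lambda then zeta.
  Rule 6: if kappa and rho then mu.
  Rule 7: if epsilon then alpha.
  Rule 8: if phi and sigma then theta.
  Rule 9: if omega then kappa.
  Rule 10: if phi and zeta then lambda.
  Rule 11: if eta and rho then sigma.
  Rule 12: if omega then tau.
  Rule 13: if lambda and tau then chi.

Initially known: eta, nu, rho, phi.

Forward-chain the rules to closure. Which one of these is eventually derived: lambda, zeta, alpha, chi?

alpha

From eta and rho, Rule 11 gives sigma.
phi and sigma hold, so theta follows (Rule 8).
From nu, sigma, and theta, Rule 4 gives omega.
From omega, Rule 12 gives tau.
From omega, Rule 9 gives kappa.
From kappa and rho, Rule 6 gives mu.
From rho, mu, and tau, Rule 1 gives epsilon.
From epsilon, Rule 7 gives alpha.
chi would need lambda and tau (Rule 13), but lambda is never established. zeta would need lambda (Rule 5), but lambda is never established. lambda would need phi and zeta (Rule 10), but zeta is never established.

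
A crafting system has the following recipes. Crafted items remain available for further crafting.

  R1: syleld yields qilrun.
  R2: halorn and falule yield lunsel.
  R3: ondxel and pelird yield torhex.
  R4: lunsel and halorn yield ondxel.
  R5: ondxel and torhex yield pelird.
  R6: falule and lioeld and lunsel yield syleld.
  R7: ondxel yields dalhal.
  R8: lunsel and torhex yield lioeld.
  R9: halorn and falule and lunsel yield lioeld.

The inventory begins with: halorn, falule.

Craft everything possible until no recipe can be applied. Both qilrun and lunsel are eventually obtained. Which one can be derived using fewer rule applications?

lunsel

lunsel: Using R2, halorn and falule make lunsel. [1 rule application]
qilrun: Using R2, halorn and falule make lunsel. halorn and falule and lunsel → lioeld (R9). Using R6, falule, lioeld, and lunsel make syleld. syleld → qilrun (R1). [4 rule applications]
lunsel needs fewer.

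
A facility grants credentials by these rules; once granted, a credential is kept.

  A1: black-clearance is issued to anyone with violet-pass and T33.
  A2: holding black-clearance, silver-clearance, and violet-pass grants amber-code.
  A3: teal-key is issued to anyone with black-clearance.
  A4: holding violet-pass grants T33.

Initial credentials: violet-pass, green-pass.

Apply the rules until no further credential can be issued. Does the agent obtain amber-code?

amber-code would need black-clearance, silver-clearance, and violet-pass (A2), but silver-clearance is never granted.

No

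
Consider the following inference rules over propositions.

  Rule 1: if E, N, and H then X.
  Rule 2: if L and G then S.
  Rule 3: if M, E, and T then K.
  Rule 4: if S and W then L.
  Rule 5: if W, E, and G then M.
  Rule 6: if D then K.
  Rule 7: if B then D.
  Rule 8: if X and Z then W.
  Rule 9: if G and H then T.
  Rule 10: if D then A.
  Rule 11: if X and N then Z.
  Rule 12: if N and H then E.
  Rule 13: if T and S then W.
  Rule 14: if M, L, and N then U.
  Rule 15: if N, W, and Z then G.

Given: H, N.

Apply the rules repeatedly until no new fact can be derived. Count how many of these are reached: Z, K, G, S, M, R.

N and H hold, so E follows (Rule 12).
E, N, and H hold, so X follows (Rule 1).
From X and N, Rule 11 gives Z.
X and Z hold, so W follows (Rule 8).
N, W, and Z hold, so G follows (Rule 15).
From W, E, and G, Rule 5 gives M.
G and H hold, so T follows (Rule 9).
M, E, and T hold, so K follows (Rule 3).
Z: reached.
K: reached.
G: reached.
S would need L and G (Rule 2), but L is never established.
M: reached.
No rule produces R, and it is not given.
Reached: Z, K, G, and M — 4 of the 6.

4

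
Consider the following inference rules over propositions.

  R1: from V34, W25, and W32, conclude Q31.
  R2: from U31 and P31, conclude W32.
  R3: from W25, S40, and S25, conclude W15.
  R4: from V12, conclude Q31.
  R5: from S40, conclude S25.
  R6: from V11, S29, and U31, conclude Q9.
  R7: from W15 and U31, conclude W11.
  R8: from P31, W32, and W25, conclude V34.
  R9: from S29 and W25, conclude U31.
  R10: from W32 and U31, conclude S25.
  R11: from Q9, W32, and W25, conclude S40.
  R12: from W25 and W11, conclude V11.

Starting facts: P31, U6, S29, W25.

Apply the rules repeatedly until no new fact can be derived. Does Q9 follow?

Q9 would need V11, S29, and U31 (R6), but V11 is never established.

No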